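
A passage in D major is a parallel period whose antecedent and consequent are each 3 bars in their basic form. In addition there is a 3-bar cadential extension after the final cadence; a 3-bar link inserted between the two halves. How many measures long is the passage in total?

12 measures

Basic parallel period: 3 + 3 = 6 bars.
6 (basic form) + 3 (cadential extension) + 3 (link) = 12.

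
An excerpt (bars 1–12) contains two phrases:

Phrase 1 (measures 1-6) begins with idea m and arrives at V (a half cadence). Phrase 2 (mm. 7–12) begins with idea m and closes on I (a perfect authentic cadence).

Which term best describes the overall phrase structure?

parallel period

Phrase 1 ends with a half cadence (weaker) and phrase 2 with a perfect authentic cadence (stronger): antecedent + consequent = a period.
The two phrases open with the same material (m / m), so the period is parallel.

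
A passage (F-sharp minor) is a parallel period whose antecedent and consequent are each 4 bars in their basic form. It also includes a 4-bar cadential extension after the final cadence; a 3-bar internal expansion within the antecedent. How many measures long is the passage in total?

Basic parallel period: 4 + 4 = 8 bars.
8 (basic form) + 4 (cadential extension) + 3 (internal expansion) = 15.

15 measures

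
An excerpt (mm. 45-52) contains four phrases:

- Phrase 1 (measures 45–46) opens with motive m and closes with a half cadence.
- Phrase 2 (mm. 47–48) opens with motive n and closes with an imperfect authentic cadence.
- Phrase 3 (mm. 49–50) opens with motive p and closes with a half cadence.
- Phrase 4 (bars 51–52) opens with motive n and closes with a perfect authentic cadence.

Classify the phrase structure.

Four phrases in two halves: the first half (measures 45-48) ends with an imperfect authentic cadence, the second (bars 49-52) with a perfect authentic cadence — a large antecedent–consequent pair, i.e. a double period.
Phrase 3 begins with different material from phrase 1, making it contrasting.

contrasting double period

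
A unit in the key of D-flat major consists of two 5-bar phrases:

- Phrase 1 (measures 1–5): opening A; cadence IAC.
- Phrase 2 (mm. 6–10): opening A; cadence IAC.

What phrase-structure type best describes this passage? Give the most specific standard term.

repeated phrase

Both phrases have the same opening (A) and the same cadence (imperfect authentic cadence): the second is a restatement, not a consequent, so this is a repeated phrase rather than a period.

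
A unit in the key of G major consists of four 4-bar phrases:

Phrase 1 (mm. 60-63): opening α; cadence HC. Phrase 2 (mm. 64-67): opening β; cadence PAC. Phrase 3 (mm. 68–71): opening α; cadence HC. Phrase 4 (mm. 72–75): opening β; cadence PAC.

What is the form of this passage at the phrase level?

The cadence pattern HC–PAC–HC–PAC is weak–strong twice, and phrases 3–4 restate phrases 1–2: a period heard twice, not a double period (which would end weakly at phrase 2).

repeated period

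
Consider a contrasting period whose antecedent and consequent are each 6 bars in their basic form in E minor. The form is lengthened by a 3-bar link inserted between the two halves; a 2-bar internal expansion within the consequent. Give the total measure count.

17 measures

Basic contrasting period: 6 + 6 = 12 bars.
12 (basic form) + 3 (link) + 2 (internal expansion) = 17.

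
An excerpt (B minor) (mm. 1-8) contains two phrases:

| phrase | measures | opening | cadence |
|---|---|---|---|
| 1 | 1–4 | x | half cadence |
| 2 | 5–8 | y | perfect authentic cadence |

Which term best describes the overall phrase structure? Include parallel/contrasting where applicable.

Phrase 1 ends with a half cadence (weaker) and phrase 2 with a perfect authentic cadence (stronger): antecedent + consequent = a period.
The two phrases open with different material (x / y), so the period is contrasting.

contrasting period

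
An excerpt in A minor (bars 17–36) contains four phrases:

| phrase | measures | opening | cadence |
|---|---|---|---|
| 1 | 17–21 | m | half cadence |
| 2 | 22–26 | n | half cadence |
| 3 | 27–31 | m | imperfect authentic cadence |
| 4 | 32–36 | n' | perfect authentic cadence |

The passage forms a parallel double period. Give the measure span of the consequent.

In a double period the first pair of phrases (ending half cadence) is the large antecedent and the second pair (ending perfect authentic cadence) is the large consequent; the consequent is measures 27–36.

measures 27–36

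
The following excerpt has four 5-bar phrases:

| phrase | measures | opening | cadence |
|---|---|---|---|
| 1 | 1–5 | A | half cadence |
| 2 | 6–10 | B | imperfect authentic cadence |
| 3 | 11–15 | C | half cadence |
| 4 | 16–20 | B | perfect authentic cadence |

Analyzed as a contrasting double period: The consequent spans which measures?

In a double period the four phrases pair into a large antecedent (phrases 1–2, ending imperfect authentic cadence) and a large consequent (phrases 3–4, ending perfect authentic cadence). The consequent spans bars 11-20.

measures 11–20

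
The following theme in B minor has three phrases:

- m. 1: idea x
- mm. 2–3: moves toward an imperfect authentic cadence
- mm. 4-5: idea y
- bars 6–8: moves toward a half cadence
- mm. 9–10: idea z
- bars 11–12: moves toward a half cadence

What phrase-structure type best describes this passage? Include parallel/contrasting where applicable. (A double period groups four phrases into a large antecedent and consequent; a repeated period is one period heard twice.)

The final phrase closes with a half cadence, which is not stronger than the preceding half cadence; the 3 phrases lack an overall antecedent–consequent design and so form a phrase group.

phrase group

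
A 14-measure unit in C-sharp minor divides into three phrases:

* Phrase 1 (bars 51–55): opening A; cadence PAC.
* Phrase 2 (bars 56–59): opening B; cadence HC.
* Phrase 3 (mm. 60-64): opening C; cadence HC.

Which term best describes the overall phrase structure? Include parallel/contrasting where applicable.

The final phrase closes with a half cadence, which is not stronger than the preceding half cadence; the 3 phrases lack an overall antecedent–consequent design and so form a phrase group.

phrase group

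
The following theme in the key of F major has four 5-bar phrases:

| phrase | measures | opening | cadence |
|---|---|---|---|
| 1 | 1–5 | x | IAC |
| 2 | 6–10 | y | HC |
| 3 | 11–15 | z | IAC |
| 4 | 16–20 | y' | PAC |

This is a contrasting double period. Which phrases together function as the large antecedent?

In a double period the first pair of phrases (ending half cadence) is the large antecedent and the second pair (ending perfect authentic cadence) is the large consequent; the antecedent is phrases 1 and 2.

phrases 1 and 2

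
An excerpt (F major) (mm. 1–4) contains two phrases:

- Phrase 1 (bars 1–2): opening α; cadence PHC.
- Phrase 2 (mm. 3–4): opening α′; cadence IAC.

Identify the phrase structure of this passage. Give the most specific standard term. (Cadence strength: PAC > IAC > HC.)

parallel period

Phrase 1 ends with a Phrygian half cadence (weaker) and phrase 2 with an imperfect authentic cadence (stronger): antecedent + consequent = a period.
The two phrases open with the same material (α / α′), so the period is parallel.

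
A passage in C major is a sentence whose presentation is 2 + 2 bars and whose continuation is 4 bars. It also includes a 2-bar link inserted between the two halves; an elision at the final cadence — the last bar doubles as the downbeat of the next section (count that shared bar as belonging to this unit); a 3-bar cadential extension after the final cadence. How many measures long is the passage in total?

13 measures

Basic sentence: 2 + 2 + 4 = 8 bars.
8 (basic form) + 2 (link) + 3 (cadential extension) = 13.
The elision shares a bar with the next section but does not change this unit's count.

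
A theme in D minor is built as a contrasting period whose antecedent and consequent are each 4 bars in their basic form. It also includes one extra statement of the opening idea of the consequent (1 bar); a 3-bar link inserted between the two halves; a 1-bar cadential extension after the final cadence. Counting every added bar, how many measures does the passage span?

Basic contrasting period: 4 + 4 = 8 bars.
8 (basic form) + 1 (extra statement) + 3 (link) + 1 (cadential extension) = 13.

13 measures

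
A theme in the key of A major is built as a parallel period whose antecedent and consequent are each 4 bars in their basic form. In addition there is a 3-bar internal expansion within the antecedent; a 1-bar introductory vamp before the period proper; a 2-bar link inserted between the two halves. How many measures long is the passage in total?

Basic parallel period: 4 + 4 = 8 bars.
8 (basic form) + 3 (internal expansion) + 1 (introduction) + 2 (link) = 14.

14 measures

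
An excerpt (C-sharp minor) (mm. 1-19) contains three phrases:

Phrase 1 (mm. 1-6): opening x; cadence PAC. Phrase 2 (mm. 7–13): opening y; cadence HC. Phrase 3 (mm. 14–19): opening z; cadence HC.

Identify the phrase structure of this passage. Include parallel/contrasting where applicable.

phrase group

The final phrase closes with a half cadence, which is not stronger than the preceding half cadence; the 3 phrases lack an overall antecedent–consequent design and so form a phrase group.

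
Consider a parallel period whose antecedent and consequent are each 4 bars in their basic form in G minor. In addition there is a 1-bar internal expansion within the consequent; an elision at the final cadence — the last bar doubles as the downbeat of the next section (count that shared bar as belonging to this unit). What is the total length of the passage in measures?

9 measures

Basic parallel period: 4 + 4 = 8 bars.
8 (basic form) + 1 (internal expansion) = 9.
The elision shares a bar with the next section but does not change this unit's count.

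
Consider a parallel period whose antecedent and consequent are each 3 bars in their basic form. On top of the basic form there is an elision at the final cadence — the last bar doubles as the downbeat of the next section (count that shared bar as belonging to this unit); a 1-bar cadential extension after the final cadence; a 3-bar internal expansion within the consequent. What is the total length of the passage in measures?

10 measures

Basic parallel period: 3 + 3 = 6 bars.
6 (basic form) + 1 (cadential extension) + 3 (internal expansion) = 10.
The elision shares a bar with the next section but does not change this unit's count.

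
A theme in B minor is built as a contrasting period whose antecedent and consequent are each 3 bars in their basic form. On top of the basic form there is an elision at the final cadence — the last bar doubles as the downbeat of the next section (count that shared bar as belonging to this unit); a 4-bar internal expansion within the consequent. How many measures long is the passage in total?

Basic contrasting period: 3 + 3 = 6 bars.
6 (basic form) + 4 (internal expansion) = 10.
The elision shares a bar with the next section but does not change this unit's count.

10 measures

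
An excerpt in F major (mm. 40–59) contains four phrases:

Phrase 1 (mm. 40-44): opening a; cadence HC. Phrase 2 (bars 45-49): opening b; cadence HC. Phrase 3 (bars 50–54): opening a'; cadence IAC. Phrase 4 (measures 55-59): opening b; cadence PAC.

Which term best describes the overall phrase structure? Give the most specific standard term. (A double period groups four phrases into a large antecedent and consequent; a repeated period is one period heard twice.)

Four phrases in two halves: the first half (mm. 40–49) ends with a half cadence, the second (measures 50–59) with a perfect authentic cadence — a large antecedent–consequent pair, i.e. a double period.
Phrase 3 begins with the same material as phrase 1, making it parallel.

parallel double period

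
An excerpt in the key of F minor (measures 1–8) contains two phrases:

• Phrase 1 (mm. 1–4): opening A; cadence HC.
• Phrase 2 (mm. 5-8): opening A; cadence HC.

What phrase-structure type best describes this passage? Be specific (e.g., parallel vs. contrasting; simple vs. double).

Both phrases have the same opening (A) and the same cadence (half cadence): the second is a restatement, not a consequent, so this is a repeated phrase rather than a period.

repeated phrase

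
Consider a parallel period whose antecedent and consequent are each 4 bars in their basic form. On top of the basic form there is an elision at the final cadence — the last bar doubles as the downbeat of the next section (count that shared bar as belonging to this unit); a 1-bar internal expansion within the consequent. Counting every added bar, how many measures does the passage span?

9 measures

Basic parallel period: 4 + 4 = 8 bars.
8 (basic form) + 1 (internal expansion) = 9.
The elision shares a bar with the next section but does not change this unit's count.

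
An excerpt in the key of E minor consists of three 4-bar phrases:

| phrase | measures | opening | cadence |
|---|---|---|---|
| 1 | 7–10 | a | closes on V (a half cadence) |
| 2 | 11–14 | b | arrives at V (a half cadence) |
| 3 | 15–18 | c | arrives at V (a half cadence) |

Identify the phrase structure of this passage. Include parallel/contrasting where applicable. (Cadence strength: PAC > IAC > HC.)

phrase group

The final phrase closes with a half cadence, which is not stronger than the preceding half cadence; the 3 phrases lack an overall antecedent–consequent design and so form a phrase group.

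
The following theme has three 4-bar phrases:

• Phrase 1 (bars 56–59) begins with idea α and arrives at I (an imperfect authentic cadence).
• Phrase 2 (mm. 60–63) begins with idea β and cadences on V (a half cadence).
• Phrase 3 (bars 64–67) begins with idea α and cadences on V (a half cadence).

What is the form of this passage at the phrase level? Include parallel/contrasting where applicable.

The final phrase closes with a half cadence, which is not stronger than the preceding half cadence; the 3 phrases lack an overall antecedent–consequent design and so form a phrase group.

phrase group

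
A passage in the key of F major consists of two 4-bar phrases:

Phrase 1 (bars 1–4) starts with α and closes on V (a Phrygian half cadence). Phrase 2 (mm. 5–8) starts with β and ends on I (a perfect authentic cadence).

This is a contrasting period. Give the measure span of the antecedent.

measures 1–4

The phrase ending with the weaker cadence (Phrygian half cadence) is the antecedent; the one ending more conclusively (perfect authentic cadence) is the consequent. The antecedent is measures 1–4.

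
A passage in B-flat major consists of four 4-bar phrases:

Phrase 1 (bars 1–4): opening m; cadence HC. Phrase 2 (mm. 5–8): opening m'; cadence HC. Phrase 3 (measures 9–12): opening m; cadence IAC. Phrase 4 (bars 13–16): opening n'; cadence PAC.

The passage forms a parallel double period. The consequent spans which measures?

measures 9–16

In a double period the four phrases pair into a large antecedent (phrases 1–2, ending half cadence) and a large consequent (phrases 3–4, ending perfect authentic cadence). The consequent spans mm. 9–16.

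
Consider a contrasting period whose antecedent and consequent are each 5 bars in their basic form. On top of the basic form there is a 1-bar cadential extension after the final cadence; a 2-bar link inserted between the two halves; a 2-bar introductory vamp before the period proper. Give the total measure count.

Basic contrasting period: 5 + 5 = 10 bars.
10 (basic form) + 1 (cadential extension) + 2 (link) + 2 (introduction) = 15.

15 measures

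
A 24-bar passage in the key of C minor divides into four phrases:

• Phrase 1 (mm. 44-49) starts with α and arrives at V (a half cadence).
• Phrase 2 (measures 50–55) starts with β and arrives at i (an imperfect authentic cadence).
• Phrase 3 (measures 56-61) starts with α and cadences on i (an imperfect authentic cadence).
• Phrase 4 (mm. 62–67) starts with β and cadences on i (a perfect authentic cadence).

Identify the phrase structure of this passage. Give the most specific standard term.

Four phrases in two halves: the first half (mm. 44–55) ends with an imperfect authentic cadence, the second (mm. 56-67) with a perfect authentic cadence — a large antecedent–consequent pair, i.e. a double period.
Phrase 3 begins with the same material as phrase 1, making it parallel.

parallel double period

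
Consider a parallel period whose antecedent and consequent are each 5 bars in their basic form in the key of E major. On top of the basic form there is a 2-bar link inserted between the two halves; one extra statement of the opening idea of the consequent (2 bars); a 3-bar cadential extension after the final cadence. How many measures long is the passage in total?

17 measures

Basic parallel period: 5 + 5 = 10 bars.
10 (basic form) + 2 (link) + 2 (extra statement) + 3 (cadential extension) = 17.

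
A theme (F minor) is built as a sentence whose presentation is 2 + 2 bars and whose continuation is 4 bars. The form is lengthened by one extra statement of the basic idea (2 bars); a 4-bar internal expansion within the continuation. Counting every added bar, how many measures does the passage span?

14 measures

Basic sentence: 2 + 2 + 4 = 8 bars.
8 (basic form) + 2 (extra statement) + 4 (internal expansion) = 14.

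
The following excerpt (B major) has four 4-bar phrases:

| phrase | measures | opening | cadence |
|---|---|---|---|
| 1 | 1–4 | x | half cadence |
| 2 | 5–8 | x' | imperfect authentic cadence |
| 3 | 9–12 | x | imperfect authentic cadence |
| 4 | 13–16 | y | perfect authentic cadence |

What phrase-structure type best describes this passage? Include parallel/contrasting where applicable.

parallel double period

Four phrases in two halves: the first half (measures 1–8) ends with an imperfect authentic cadence, the second (mm. 9–16) with a perfect authentic cadence — a large antecedent–consequent pair, i.e. a double period.
Phrase 3 begins with the same material as phrase 1, making it parallel.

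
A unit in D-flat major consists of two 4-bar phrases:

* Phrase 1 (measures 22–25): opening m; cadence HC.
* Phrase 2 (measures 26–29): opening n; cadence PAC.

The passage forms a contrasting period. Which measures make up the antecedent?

The phrase ending with the weaker cadence (half cadence) is the antecedent; the one ending more conclusively (perfect authentic cadence) is the consequent. The antecedent is measures 22–25.

measures 22–25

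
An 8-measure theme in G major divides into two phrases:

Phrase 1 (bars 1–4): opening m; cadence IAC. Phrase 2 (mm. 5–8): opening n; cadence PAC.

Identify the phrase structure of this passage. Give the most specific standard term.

Phrase 1 ends with an imperfect authentic cadence (weaker) and phrase 2 with a perfect authentic cadence (stronger): antecedent + consequent = a period.
The two phrases open with different material (m / n), so the period is contrasting.

contrasting period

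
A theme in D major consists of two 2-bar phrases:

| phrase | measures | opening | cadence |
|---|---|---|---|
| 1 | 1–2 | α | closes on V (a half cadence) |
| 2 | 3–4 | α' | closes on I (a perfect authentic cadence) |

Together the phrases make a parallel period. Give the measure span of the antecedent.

The phrase ending with the weaker cadence (half cadence) is the antecedent; the one ending more conclusively (perfect authentic cadence) is the consequent. The antecedent is measures 1–2.

measures 1–2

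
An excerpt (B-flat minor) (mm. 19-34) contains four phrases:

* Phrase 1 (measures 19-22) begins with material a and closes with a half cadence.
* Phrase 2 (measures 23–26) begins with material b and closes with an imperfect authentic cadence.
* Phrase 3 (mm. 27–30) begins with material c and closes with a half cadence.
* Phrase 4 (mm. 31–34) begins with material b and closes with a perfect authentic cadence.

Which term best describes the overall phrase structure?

contrasting double period

Four phrases in two halves: the first half (measures 19-26) ends with an imperfect authentic cadence, the second (bars 27–34) with a perfect authentic cadence — a large antecedent–consequent pair, i.e. a double period.
Phrase 3 begins with different material from phrase 1, making it contrasting.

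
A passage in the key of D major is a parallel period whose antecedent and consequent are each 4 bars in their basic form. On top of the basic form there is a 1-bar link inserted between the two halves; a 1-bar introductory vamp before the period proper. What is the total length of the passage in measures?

Basic parallel period: 4 + 4 = 8 bars.
8 (basic form) + 1 (link) + 1 (introduction) = 10.

10 measures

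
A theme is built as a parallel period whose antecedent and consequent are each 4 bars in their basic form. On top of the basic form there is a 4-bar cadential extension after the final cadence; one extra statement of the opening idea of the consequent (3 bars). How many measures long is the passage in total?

Basic parallel period: 4 + 4 = 8 bars.
8 (basic form) + 4 (cadential extension) + 3 (extra statement) = 15.

15 measures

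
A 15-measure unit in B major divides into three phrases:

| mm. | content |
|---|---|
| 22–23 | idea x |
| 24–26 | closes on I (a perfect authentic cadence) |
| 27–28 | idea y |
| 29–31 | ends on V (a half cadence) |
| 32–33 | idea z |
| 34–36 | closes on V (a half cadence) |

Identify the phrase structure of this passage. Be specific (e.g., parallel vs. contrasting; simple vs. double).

phrase group

The final phrase closes with a half cadence, which is not stronger than the preceding half cadence; the 3 phrases lack an overall antecedent–consequent design and so form a phrase group.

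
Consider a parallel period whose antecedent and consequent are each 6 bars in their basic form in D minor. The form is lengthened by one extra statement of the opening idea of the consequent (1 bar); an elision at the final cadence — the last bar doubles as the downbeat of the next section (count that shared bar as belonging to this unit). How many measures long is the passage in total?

13 measures

Basic parallel period: 6 + 6 = 12 bars.
12 (basic form) + 1 (extra statement) = 13.
The elision shares a bar with the next section but does not change this unit's count.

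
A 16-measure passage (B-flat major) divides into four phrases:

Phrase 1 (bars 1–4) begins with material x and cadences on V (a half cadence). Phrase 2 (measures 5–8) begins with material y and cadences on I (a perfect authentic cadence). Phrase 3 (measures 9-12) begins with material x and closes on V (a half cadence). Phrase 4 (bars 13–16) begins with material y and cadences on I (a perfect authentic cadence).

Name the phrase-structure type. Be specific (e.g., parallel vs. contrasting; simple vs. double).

repeated period

The cadence pattern HC–PAC–HC–PAC is weak–strong twice, and phrases 3–4 restate phrases 1–2: a period heard twice, not a double period (which would end weakly at phrase 2).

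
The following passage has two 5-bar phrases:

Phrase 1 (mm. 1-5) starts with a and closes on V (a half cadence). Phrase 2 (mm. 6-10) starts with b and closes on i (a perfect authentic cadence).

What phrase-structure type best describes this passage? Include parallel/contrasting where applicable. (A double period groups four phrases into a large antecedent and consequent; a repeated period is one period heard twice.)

contrasting period

Phrase 1 ends with a half cadence (weaker) and phrase 2 with a perfect authentic cadence (stronger): antecedent + consequent = a period.
The two phrases open with different material (a / b), so the period is contrasting.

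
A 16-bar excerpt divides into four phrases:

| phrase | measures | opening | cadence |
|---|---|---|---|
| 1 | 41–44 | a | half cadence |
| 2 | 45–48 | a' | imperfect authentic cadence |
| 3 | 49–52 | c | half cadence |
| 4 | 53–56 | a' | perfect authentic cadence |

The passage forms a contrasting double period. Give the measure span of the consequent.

In a double period the first pair of phrases (ending imperfect authentic cadence) is the large antecedent and the second pair (ending perfect authentic cadence) is the large consequent; the consequent is measures 49–56.

measures 49–56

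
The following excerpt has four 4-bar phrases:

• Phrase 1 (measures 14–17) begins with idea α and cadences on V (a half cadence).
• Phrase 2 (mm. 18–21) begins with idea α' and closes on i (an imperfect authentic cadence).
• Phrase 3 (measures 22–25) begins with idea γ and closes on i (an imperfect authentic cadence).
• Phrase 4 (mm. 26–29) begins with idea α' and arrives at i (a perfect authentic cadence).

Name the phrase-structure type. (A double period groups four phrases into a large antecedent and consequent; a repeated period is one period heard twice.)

Four phrases in two halves: the first half (bars 14–21) ends with an imperfect authentic cadence, the second (mm. 22–29) with a perfect authentic cadence — a large antecedent–consequent pair, i.e. a double period.
Phrase 3 begins with different material from phrase 1, making it contrasting.

contrasting double period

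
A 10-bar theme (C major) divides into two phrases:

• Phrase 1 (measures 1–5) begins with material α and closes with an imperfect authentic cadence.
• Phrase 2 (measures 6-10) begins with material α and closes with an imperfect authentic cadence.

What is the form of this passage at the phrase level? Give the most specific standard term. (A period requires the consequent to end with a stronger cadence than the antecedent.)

repeated phrase

Both phrases have the same opening (α) and the same cadence (imperfect authentic cadence): the second is a restatement, not a consequent, so this is a repeated phrase rather than a period.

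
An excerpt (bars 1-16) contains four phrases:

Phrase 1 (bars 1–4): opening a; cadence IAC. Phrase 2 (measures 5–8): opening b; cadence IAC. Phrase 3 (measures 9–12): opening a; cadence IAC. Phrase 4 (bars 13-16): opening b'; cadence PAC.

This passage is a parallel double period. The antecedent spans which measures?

In a double period the four phrases pair into a large antecedent (phrases 1–2, ending imperfect authentic cadence) and a large consequent (phrases 3–4, ending perfect authentic cadence). The antecedent spans measures 1–8.

measures 1–8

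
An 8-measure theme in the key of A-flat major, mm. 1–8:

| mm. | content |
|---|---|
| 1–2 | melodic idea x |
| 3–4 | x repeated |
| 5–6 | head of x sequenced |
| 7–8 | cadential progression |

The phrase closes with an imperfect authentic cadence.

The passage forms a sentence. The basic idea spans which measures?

measures 1–2

The presentation of a sentence is the basic idea (measures 1-2) plus its repetition (bars 3–4); the basic idea is therefore mm. 1–2.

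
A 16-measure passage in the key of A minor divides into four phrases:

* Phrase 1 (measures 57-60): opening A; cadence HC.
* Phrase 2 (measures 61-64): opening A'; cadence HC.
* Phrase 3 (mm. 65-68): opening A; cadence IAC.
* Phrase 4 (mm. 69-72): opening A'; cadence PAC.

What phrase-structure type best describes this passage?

parallel double period

Four phrases in two halves: the first half (mm. 57-64) ends with a half cadence, the second (mm. 65-72) with a perfect authentic cadence — a large antecedent–consequent pair, i.e. a double period.
Phrase 3 begins with the same material as phrase 1, making it parallel.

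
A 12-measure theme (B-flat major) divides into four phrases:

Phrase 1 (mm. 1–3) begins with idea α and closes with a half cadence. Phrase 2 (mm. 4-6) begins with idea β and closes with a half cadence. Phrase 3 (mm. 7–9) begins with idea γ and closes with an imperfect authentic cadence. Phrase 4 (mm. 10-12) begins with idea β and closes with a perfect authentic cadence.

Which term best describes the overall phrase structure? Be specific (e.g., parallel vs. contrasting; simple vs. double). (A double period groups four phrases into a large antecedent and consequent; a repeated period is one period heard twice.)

Four phrases in two halves: the first half (mm. 1–6) ends with a half cadence, the second (bars 7–12) with a perfect authentic cadence — a large antecedent–consequent pair, i.e. a double period.
Phrase 3 begins with different material from phrase 1, making it contrasting.

contrasting double period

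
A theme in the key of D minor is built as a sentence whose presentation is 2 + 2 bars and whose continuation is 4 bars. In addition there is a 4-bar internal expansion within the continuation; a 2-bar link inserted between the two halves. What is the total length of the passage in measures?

Basic sentence: 2 + 2 + 4 = 8 bars.
8 (basic form) + 4 (internal expansion) + 2 (link) = 14.

14 measures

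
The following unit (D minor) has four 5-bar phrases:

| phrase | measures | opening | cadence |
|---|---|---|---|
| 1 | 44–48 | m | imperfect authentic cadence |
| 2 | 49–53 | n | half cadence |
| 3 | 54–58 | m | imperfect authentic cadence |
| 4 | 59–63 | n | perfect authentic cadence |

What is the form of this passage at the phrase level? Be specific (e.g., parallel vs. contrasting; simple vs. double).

Four phrases in two halves: the first half (measures 44–53) ends with a half cadence, the second (bars 54-63) with a perfect authentic cadence — a large antecedent–consequent pair, i.e. a double period.
Phrase 3 begins with the same material as phrase 1, making it parallel.

parallel double period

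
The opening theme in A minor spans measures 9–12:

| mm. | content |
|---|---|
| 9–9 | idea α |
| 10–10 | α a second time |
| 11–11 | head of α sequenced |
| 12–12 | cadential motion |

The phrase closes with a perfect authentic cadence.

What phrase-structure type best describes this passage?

Basic idea (bar 9) + its repetition (bar 10) form the presentation; fragmentation and cadence (bars 11-12) form the continuation — the 4-bar whole is a sentence.

sentence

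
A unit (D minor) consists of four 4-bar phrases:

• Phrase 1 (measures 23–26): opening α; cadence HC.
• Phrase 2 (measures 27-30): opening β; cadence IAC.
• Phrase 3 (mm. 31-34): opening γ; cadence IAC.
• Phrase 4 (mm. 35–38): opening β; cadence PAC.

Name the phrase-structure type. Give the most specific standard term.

Four phrases in two halves: the first half (bars 23–30) ends with an imperfect authentic cadence, the second (mm. 31–38) with a perfect authentic cadence — a large antecedent–consequent pair, i.e. a double period.
Phrase 3 begins with different material from phrase 1, making it contrasting.

contrasting double period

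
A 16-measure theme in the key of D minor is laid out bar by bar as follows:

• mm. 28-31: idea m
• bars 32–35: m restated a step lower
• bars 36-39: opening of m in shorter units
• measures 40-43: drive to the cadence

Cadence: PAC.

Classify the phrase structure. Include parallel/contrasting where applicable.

Basic idea (mm. 28-31) + its repetition (mm. 32–35) form the presentation; fragmentation and cadence (mm. 36-43) form the continuation — the 16-bar whole is a sentence.

sentence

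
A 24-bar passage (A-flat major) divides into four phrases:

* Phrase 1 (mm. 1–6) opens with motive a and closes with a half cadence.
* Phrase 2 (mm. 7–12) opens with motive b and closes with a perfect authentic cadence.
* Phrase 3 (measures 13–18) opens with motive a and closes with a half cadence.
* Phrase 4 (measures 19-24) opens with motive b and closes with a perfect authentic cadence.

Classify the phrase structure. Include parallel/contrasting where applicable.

repeated period

The cadence pattern HC–PAC–HC–PAC is weak–strong twice, and phrases 3–4 restate phrases 1–2: a period heard twice, not a double period (which would end weakly at phrase 2).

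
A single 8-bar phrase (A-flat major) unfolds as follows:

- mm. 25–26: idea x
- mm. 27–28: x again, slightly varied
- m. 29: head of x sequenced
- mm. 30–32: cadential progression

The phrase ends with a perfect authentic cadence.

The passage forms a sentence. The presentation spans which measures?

measures 25–28

The presentation of a sentence is the basic idea (measures 25–26) plus its repetition (mm. 27–28); the presentation is therefore mm. 25–28.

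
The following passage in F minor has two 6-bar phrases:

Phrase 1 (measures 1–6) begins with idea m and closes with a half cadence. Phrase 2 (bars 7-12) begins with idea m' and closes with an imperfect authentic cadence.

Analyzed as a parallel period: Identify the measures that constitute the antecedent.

The antecedent is the phrase ending with the weaker cadence (half cadence, phrase 1) and the consequent the one ending more conclusively (imperfect authentic cadence, phrase 2); the antecedent is mm. 1–6.

measures 1–6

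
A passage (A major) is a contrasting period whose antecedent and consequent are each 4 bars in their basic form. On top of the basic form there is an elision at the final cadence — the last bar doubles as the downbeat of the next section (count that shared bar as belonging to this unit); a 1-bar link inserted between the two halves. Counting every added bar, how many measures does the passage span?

Basic contrasting period: 4 + 4 = 8 bars.
8 (basic form) + 1 (link) = 9.
The elision shares a bar with the next section but does not change this unit's count.

9 measures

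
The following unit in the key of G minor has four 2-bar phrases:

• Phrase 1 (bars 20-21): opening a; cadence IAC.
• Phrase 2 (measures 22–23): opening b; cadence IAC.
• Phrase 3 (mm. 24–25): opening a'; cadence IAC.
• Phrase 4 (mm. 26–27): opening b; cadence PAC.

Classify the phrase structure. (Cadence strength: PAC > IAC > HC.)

parallel double period

Four phrases in two halves: the first half (mm. 20–23) ends with an imperfect authentic cadence, the second (bars 24-27) with a perfect authentic cadence — a large antecedent–consequent pair, i.e. a double period.
Phrase 3 begins with the same material as phrase 1, making it parallel.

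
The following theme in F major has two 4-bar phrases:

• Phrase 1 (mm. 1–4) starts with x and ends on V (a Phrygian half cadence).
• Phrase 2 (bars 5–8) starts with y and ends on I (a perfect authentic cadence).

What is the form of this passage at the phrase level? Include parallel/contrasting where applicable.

contrasting period

Phrase 1 ends with a Phrygian half cadence (weaker) and phrase 2 with a perfect authentic cadence (stronger): antecedent + consequent = a period.
The two phrases open with different material (x / y), so the period is contrasting.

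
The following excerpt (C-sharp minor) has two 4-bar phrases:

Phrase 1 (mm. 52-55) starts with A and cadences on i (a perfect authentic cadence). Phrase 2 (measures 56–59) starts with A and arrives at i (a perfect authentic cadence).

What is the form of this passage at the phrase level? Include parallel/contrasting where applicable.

repeated phrase

Both phrases have the same opening (A) and the same cadence (perfect authentic cadence): the second is a restatement, not a consequent, so this is a repeated phrase rather than a period.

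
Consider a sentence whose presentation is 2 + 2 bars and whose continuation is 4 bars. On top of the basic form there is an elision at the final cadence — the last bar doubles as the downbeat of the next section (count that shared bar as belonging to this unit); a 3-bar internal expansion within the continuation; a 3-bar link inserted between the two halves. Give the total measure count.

Basic sentence: 2 + 2 + 4 = 8 bars.
8 (basic form) + 3 (internal expansion) + 3 (link) = 14.
The elision shares a bar with the next section but does not change this unit's count.

14 measures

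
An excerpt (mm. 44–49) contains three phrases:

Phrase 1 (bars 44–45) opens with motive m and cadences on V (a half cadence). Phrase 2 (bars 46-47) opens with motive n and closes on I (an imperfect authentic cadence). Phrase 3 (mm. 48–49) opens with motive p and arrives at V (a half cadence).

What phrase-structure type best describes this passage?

The final phrase closes with a half cadence, which is not stronger than the preceding imperfect authentic cadence; the 3 phrases lack an overall antecedent–consequent design and so form a phrase group.

phrase group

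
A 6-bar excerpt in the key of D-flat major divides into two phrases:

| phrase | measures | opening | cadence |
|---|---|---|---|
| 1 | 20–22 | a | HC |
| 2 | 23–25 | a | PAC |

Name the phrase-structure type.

parallel period

Phrase 1 ends with a half cadence (weaker) and phrase 2 with a perfect authentic cadence (stronger): antecedent + consequent = a period.
The two phrases open with the same material (a / a), so the period is parallel.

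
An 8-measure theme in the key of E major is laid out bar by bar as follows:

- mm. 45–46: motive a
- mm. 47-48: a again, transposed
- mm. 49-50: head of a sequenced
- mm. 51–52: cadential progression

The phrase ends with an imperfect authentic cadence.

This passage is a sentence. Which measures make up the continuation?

After the presentation (mm. 45–48), the continuation covers the fragmentation through the cadence: mm. 49–52.

measures 49–52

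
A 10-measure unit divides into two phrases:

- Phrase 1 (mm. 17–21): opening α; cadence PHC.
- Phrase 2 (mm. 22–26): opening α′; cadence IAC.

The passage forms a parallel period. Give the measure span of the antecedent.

measures 17–21

The antecedent is the phrase ending with the weaker cadence (Phrygian half cadence, phrase 1) and the consequent the one ending more conclusively (imperfect authentic cadence, phrase 2); the antecedent is mm. 17–21.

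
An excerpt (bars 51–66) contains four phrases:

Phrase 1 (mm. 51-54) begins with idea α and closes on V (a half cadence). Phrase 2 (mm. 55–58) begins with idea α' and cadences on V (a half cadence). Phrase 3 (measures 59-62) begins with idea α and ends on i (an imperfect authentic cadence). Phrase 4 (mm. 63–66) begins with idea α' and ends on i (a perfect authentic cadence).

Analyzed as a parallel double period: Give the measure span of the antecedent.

In a double period the four phrases pair into a large antecedent (phrases 1–2, ending half cadence) and a large consequent (phrases 3–4, ending perfect authentic cadence). The antecedent spans mm. 51–58.

measures 51–58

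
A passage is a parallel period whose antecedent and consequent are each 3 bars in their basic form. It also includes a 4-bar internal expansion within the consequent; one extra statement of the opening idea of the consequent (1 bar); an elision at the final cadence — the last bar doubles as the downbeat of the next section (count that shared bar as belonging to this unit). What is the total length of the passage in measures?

11 measures

Basic parallel period: 3 + 3 = 6 bars.
6 (basic form) + 4 (internal expansion) + 1 (extra statement) = 11.
The elision shares a bar with the next section but does not change this unit's count.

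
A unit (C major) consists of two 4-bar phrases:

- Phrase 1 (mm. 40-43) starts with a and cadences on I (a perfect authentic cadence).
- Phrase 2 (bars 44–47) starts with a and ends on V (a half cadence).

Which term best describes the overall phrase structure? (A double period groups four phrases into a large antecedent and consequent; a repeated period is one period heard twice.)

phrase group

The second phrase closes with a half cadence, which is not stronger than the first phrase's perfect authentic cadence; without a weak→strong cadential pair there is no antecedent–consequent relationship, so this is a phrase group rather than a period.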